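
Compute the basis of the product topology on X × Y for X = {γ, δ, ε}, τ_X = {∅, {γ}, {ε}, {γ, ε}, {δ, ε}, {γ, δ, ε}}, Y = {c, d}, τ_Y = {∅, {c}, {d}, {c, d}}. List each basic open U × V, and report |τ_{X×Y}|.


Basis B = {∅ × ∅, {γ} × {c}, {γ} × {d}, {ε} × {c}, {ε} × {d}, {γ} × {c, d}, {γ, ε} × {c}, {γ, ε} × {d}, {δ, ε} × {c}, {δ, ε} × {d}, {ε} × {c, d}, {γ, δ, ε} × {c}, {γ, δ, ε} × {d}, {γ, ε} × {c, d}, {δ, ε} × {c, d}, {γ, δ, ε} × {c, d}}; |τ_{X×Y}| = 36.

Enumerate products U × V with U ∈ τ_X, V ∈ τ_Y (deduplicated):
  ∅ × ∅ = {} (∅)
  {γ} × {c} = {(γ,c)}
  {γ} × {d} = {(γ,d)}
  {ε} × {c} = {(ε,c)}
  {ε} × {d} = {(ε,d)}
  {γ} × {c, d} = {(γ,c), (γ,d)}
  {γ, ε} × {c} = {(γ,c), (ε,c)}
  {γ, ε} × {d} = {(γ,d), (ε,d)}
  {δ, ε} × {c} = {(δ,c), (ε,c)}
  {δ, ε} × {d} = {(δ,d), (ε,d)}
  {ε} × {c, d} = {(ε,c), (ε,d)}
  {γ, δ, ε} × {c} = {(γ,c), (δ,c), (ε,c)}
  {γ, δ, ε} × {d} = {(γ,d), (δ,d), (ε,d)}
  {γ, ε} × {c, d} = {(γ,c), (γ,d), (ε,c), (ε,d)}
  {δ, ε} × {c, d} = {(δ,c), (δ,d), (ε,c), (ε,d)}
  {γ, δ, ε} × {c, d} = {(γ,c), (γ,d), (δ,c), (δ,d), (ε,c), (ε,d)}
These 16 distinct sets form the basis B.
Close under arbitrary unions to get τ_{X×Y}; counting gives |τ_{X×Y}| = 36.


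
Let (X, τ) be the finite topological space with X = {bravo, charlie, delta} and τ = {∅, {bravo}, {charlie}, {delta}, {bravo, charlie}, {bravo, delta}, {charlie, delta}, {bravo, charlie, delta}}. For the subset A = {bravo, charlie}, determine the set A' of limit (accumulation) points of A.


A' = ∅

For each x ∈ X, list the open sets U ∈ τ with x ∈ U, then check whether U ∩ (A ∖ {x}) ≠ ∅ for every such U.
  x = bravo: open {bravo} ∋ x has {bravo} ∩ (A ∖ {bravo}) = ∅, so x is NOT a limit point.
  x = charlie: open {charlie} ∋ x has {charlie} ∩ (A ∖ {charlie}) = ∅, so x is NOT a limit point.
  x = delta: open {delta} ∋ x has {delta} ∩ (A ∖ {delta}) = ∅, so x is NOT a limit point.
Collecting: A' = ∅.


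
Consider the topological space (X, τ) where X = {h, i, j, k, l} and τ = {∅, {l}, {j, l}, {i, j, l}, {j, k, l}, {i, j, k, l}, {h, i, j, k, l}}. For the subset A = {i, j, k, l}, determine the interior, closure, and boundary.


int(A) = {i, j, k, l}, cl(A) = {h, i, j, k, l}, ∂A = {h}.

Closed sets in (X, τ) are complements of opens:
  closed(X, τ) = {∅, {h}, {h, i}, {h, k}, {h, i, k}, {h, i, j, k}, {h, i, j, k, l}}.
int(A) = ⋃ {U ∈ τ : U ⊆ A}. Opens contained in A: ∅, {l}, {j, l}, {i, j, l}, {j, k, l}, {i, j, k, l}.
Taking the union of these: int(A) = {i, j, k, l}.
cl(A) = ⋂ {C closed : A ⊆ C}. Closed sets containing A: {h, i, j, k, l}.
Intersecting these: cl(A) = {h, i, j, k, l}.
∂A = cl(A) ∖ int(A) = {h, i, j, k, l} ∖ {i, j, k, l} = {h}.


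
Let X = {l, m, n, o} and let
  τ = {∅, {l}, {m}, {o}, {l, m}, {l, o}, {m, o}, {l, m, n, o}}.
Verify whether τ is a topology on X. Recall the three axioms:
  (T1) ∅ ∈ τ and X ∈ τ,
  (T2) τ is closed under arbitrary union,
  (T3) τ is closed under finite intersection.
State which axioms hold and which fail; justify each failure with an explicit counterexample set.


τ is NOT a topology on X.

Axiom (T1): ∅ ∈ τ? Yes; X ∈ τ? Yes.
Axiom (T2/T3): check pairwise unions and intersections of members of τ.
Counterexample for (T2): {l} ∪ {m, o} = {l, m, o} ∉ τ. Therefore τ is NOT a topology.


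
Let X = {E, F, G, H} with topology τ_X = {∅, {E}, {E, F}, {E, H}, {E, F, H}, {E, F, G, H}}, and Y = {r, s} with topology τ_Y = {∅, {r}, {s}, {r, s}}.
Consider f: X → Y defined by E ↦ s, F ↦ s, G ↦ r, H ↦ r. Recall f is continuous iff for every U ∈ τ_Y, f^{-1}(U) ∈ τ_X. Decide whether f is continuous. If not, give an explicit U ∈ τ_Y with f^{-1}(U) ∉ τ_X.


f is NOT continuous.

Compute f^{-1}(U) for each U ∈ τ_Y:
  U = ∅: f^{-1}(U) = ∅ ∈ τ_X ✓.
  U = {r}: f^{-1}(U) = {G, H} ∉ τ_X ✗.
  U = {s}: f^{-1}(U) = {E, F} ∈ τ_X ✓.
  U = {r, s}: f^{-1}(U) = {E, F, G, H} ∈ τ_X ✓.
Found U = {r} with f^{-1}(U) = {G, H} not in τ_X. Therefore f is NOT continuous.


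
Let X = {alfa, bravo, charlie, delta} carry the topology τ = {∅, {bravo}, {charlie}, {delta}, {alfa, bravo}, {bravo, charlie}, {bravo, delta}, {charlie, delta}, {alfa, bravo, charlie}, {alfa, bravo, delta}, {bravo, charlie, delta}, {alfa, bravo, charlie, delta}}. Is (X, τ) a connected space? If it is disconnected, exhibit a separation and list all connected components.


(X, τ) is disconnected; components = [{charlie}, {delta}, {alfa, bravo}].

Find clopen sets (U ∈ τ with X ∖ U ∈ τ):
  U = ∅, X ∖ U = {alfa, bravo, charlie, delta} — both open, so U is clopen.
  U = {charlie}, X ∖ U = {alfa, bravo, delta} — both open, so U is clopen.
  U = {delta}, X ∖ U = {alfa, bravo, charlie} — both open, so U is clopen.
  U = {alfa, bravo}, X ∖ U = {charlie, delta} — both open, so U is clopen.
  U = {charlie, delta}, X ∖ U = {alfa, bravo} — both open, so U is clopen.
  U = {alfa, bravo, charlie}, X ∖ U = {delta} — both open, so U is clopen.
  U = {alfa, bravo, delta}, X ∖ U = {charlie} — both open, so U is clopen.
  U = {alfa, bravo, charlie, delta}, X ∖ U = ∅ — both open, so U is clopen.
Nontrivial clopen(s) exist: e.g. {charlie, delta}. So (X, τ) is disconnected.
Compute connected components by grouping points that agree on all clopens:
  component: {charlie}
  component: {delta}
  component: {alfa, bravo}


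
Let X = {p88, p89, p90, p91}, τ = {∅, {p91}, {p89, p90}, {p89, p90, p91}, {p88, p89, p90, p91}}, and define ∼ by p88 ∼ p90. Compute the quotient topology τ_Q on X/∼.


X/∼ = {[p88=p90], [p89], [p91]}; |τ_Q| = 3.

Equivalence classes: [p88=p90], [p89], [p91].
Quotient map π: X → X/∼ sends p88 ↦ [p88=p90], p89 ↦ [p89], p90 ↦ [p88=p90], p91 ↦ [p91].
For each subset V ⊆ X/∼, compute π^{-1}(V) ⊆ X and check whether π^{-1}(V) ∈ τ. V is open in τ_Q iff π^{-1}(V) ∈ τ.
  V = {}: π^{-1}(V) = ∅ ∈ τ ✓.
  V = {[p88=p90]}: π^{-1}(V) = {p88, p90} ∉ τ ✗.
  V = {[p89]}: π^{-1}(V) = {p89} ∉ τ ✗.
  V = {[p88=p90], [p89]}: π^{-1}(V) = {p88, p89, p90} ∉ τ ✗.
  V = {[p91]}: π^{-1}(V) = {p91} ∈ τ ✓.
  V = {[p88=p90], [p91]}: π^{-1}(V) = {p88, p90, p91} ∉ τ ✗.
  V = {[p89], [p91]}: π^{-1}(V) = {p89, p91} ∉ τ ✗.
  V = {[p88=p90], [p89], [p91]}: π^{-1}(V) = {p88, p89, p90, p91} ∈ τ ✓.
Open sets in the quotient: τ_Q = {{}, {[p91]}, {[p88=p90], [p89], [p91]}} (3 elements).


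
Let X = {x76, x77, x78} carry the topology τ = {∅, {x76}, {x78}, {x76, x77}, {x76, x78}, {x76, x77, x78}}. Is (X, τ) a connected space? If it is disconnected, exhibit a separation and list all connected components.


(X, τ) is disconnected; components = [{x78}, {x76, x77}].

Find clopen sets (U ∈ τ with X ∖ U ∈ τ):
  U = ∅, X ∖ U = {x76, x77, x78} — both open, so U is clopen.
  U = {x78}, X ∖ U = {x76, x77} — both open, so U is clopen.
  U = {x76, x77}, X ∖ U = {x78} — both open, so U is clopen.
  U = {x76, x77, x78}, X ∖ U = ∅ — both open, so U is clopen.
Nontrivial clopen(s) exist: e.g. {x78}. So (X, τ) is disconnected.
Compute connected components by grouping points that agree on all clopens:
  component: {x78}
  component: {x76, x77}


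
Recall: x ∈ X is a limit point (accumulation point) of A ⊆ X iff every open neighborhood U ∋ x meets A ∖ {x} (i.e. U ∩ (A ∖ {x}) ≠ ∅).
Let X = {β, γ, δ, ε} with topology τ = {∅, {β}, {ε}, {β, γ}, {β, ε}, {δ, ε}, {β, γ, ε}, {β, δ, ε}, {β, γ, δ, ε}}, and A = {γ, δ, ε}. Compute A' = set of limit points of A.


A' = {δ}

For each x ∈ X, list the open sets U ∈ τ with x ∈ U, then check whether U ∩ (A ∖ {x}) ≠ ∅ for every such U.
  x = β: open {β} ∋ x has {β} ∩ (A ∖ {β}) = ∅, so x is NOT a limit point.
  x = γ: open {β, γ} ∋ x has {β, γ} ∩ (A ∖ {γ}) = ∅, so x is NOT a limit point.
  x = δ: opens ∋ x are {δ, ε}, {β, δ, ε}, {β, γ, δ, ε}; each meets A ∖ {δ}, so x IS a limit point.
  x = ε: open {ε} ∋ x has {ε} ∩ (A ∖ {ε}) = ∅, so x is NOT a limit point.
Collecting: A' = {δ}.


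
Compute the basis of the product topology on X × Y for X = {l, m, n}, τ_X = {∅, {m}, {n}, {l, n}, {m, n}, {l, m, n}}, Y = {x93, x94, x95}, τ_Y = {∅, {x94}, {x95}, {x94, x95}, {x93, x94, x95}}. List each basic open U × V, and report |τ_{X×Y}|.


Basis B = {∅ × ∅, {m} × {x94}, {m} × {x95}, {n} × {x94}, {n} × {x95}, {l, n} × {x94}, {l, n} × {x95}, {m} × {x94, x95}, {m, n} × {x94}, {m, n} × {x95}, {n} × {x94, x95}, {l, m, n} × {x94}, {l, m, n} × {x95}, {m} × {x93, x94, x95}, {n} × {x93, x94, x95}, {l, n} × {x94, x95}, {m, n} × {x94, x95}, {l, n} × {x93, x94, x95}, {l, m, n} × {x94, x95}, {m, n} × {x93, x94, x95}, {l, m, n} × {x93, x94, x95}}; |τ_{X×Y}| = 70.

Enumerate products U × V with U ∈ τ_X, V ∈ τ_Y (deduplicated):
  ∅ × ∅ = {} (∅)
  {m} × {x94} = {(m,x94)}
  {m} × {x95} = {(m,x95)}
  {n} × {x94} = {(n,x94)}
  {n} × {x95} = {(n,x95)}
  {l, n} × {x94} = {(l,x94), (n,x94)}
  {l, n} × {x95} = {(l,x95), (n,x95)}
  {m} × {x94, x95} = {(m,x94), (m,x95)}
  {m, n} × {x94} = {(m,x94), (n,x94)}
  {m, n} × {x95} = {(m,x95), (n,x95)}
  {n} × {x94, x95} = {(n,x94), (n,x95)}
  {l, m, n} × {x94} = {(l,x94), (m,x94), (n,x94)}
  {l, m, n} × {x95} = {(l,x95), (m,x95), (n,x95)}
  {m} × {x93, x94, x95} = {(m,x93), (m,x94), (m,x95)}
  {n} × {x93, x94, x95} = {(n,x93), (n,x94), (n,x95)}
  {l, n} × {x94, x95} = {(l,x94), (l,x95), (n,x94), (n,x95)}
  {m, n} × {x94, x95} = {(m,x94), (m,x95), (n,x94), (n,x95)}
  {l, n} × {x93, x94, x95} = {(l,x93), (l,x94), (l,x95), (n,x93), (n,x94), (n,x95)}
  {l, m, n} × {x94, x95} = {(l,x94), (l,x95), (m,x94), (m,x95), (n,x94), (n,x95)}
  {m, n} × {x93, x94, x95} = {(m,x93), (m,x94), (m,x95), (n,x93), (n,x94), (n,x95)}
  {l, m, n} × {x93, x94, x95} = {(l,x93), (l,x94), (l,x95), (m,x93), (m,x94), (m,x95), (n,x93), (n,x94), (n,x95)}
These 21 distinct sets form the basis B.
Close under arbitrary unions to get τ_{X×Y}; counting gives |τ_{X×Y}| = 70.


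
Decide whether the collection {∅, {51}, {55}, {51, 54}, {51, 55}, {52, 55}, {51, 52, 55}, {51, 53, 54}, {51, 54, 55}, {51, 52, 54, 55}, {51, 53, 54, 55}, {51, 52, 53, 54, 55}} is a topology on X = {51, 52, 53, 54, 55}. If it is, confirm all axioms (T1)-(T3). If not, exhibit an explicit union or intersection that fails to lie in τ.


τ IS a topology on X.

Axiom (T1): ∅ ∈ τ? Yes; X ∈ τ? Yes.
Axiom (T2/T3): check pairwise unions and intersections of members of τ.
All pairwise intersections and unions checked — each lies in τ. Therefore τ satisfies (T1), (T2), (T3): it IS a topology on X.


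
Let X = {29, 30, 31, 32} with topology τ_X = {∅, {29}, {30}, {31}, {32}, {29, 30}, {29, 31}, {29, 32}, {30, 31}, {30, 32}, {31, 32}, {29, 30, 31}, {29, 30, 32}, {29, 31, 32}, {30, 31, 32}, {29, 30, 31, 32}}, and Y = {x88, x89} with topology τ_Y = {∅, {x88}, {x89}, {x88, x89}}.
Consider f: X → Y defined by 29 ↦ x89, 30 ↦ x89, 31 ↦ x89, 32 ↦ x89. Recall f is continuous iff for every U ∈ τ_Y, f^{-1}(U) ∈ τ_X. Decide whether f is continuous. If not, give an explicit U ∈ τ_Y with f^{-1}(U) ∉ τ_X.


f IS continuous.

Compute f^{-1}(U) for each U ∈ τ_Y:
  U = ∅: f^{-1}(U) = ∅ ∈ τ_X ✓.
  U = {x88}: f^{-1}(U) = ∅ ∈ τ_X ✓.
  U = {x89}: f^{-1}(U) = {29, 30, 31, 32} ∈ τ_X ✓.
  U = {x88, x89}: f^{-1}(U) = {29, 30, 31, 32} ∈ τ_X ✓.
Every preimage lies in τ_X, so f IS continuous.


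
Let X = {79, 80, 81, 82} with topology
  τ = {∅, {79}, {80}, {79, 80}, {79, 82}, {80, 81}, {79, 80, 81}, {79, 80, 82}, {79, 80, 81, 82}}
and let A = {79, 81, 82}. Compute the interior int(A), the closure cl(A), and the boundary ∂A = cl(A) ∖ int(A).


int(A) = {79, 82}, cl(A) = {79, 81, 82}, ∂A = {81}.

Closed sets in (X, τ) are complements of opens:
  closed(X, τ) = {∅, {81}, {82}, {79, 82}, {80, 81}, {81, 82}, {79, 81, 82}, {80, 81, 82}, {79, 80, 81, 82}}.
int(A) = ⋃ {U ∈ τ : U ⊆ A}. Opens contained in A: ∅, {79}, {79, 82}.
Taking the union of these: int(A) = {79, 82}.
cl(A) = ⋂ {C closed : A ⊆ C}. Closed sets containing A: {79, 81, 82}, {79, 80, 81, 82}.
Intersecting these: cl(A) = {79, 81, 82}.
∂A = cl(A) ∖ int(A) = {79, 81, 82} ∖ {79, 82} = {81}.


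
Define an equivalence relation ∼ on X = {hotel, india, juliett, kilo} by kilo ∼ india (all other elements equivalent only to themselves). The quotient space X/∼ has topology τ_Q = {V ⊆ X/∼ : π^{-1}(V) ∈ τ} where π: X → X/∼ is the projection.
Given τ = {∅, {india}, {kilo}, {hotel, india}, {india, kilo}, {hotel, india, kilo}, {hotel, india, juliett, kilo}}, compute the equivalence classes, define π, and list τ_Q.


X/∼ = {[hotel], [india=kilo], [juliett]}; |τ_Q| = 4.

Equivalence classes: [hotel], [india=kilo], [juliett].
Quotient map π: X → X/∼ sends hotel ↦ [hotel], india ↦ [india=kilo], juliett ↦ [juliett], kilo ↦ [india=kilo].
For each subset V ⊆ X/∼, compute π^{-1}(V) ⊆ X and check whether π^{-1}(V) ∈ τ. V is open in τ_Q iff π^{-1}(V) ∈ τ.
  V = {}: π^{-1}(V) = ∅ ∈ τ ✓.
  V = {[hotel]}: π^{-1}(V) = {hotel} ∉ τ ✗.
  V = {[india=kilo]}: π^{-1}(V) = {india, kilo} ∈ τ ✓.
  V = {[hotel], [india=kilo]}: π^{-1}(V) = {hotel, india, kilo} ∈ τ ✓.
  V = {[juliett]}: π^{-1}(V) = {juliett} ∉ τ ✗.
  V = {[hotel], [juliett]}: π^{-1}(V) = {hotel, juliett} ∉ τ ✗.
  V = {[india=kilo], [juliett]}: π^{-1}(V) = {india, juliett, kilo} ∉ τ ✗.
  V = {[hotel], [india=kilo], [juliett]}: π^{-1}(V) = {hotel, india, juliett, kilo} ∈ τ ✓.
Open sets in the quotient: τ_Q = {{}, {[india=kilo]}, {[hotel], [india=kilo]}, {[hotel], [india=kilo], [juliett]}} (4 elements).


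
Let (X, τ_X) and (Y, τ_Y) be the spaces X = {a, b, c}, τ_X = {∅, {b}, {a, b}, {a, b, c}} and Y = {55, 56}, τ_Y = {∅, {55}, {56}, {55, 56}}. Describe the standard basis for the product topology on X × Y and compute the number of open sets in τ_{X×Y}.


Basis B = {∅ × ∅, {b} × {55}, {b} × {56}, {a, b} × {55}, {a, b} × {56}, {b} × {55, 56}, {a, b, c} × {55}, {a, b, c} × {56}, {a, b} × {55, 56}, {a, b, c} × {55, 56}}; |τ_{X×Y}| = 16.

Enumerate products U × V with U ∈ τ_X, V ∈ τ_Y (deduplicated):
  ∅ × ∅ = {} (∅)
  {b} × {55} = {(b,55)}
  {b} × {56} = {(b,56)}
  {a, b} × {55} = {(a,55), (b,55)}
  {a, b} × {56} = {(a,56), (b,56)}
  {b} × {55, 56} = {(b,55), (b,56)}
  {a, b, c} × {55} = {(a,55), (b,55), (c,55)}
  {a, b, c} × {56} = {(a,56), (b,56), (c,56)}
  {a, b} × {55, 56} = {(a,55), (a,56), (b,55), (b,56)}
  {a, b, c} × {55, 56} = {(a,55), (a,56), (b,55), (b,56), (c,55), (c,56)}
These 10 distinct sets form the basis B.
Close under arbitrary unions to get τ_{X×Y}; counting gives |τ_{X×Y}| = 16.


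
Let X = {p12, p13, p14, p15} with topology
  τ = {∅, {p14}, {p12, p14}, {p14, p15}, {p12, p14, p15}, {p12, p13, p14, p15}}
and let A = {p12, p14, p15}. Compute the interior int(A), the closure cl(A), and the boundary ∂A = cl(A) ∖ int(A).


int(A) = {p12, p14, p15}, cl(A) = {p12, p13, p14, p15}, ∂A = {p13}.

Closed sets in (X, τ) are complements of opens:
  closed(X, τ) = {∅, {p13}, {p12, p13}, {p13, p15}, {p12, p13, p15}, {p12, p13, p14, p15}}.
int(A) = ⋃ {U ∈ τ : U ⊆ A}. Opens contained in A: ∅, {p14}, {p12, p14}, {p14, p15}, {p12, p14, p15}.
Taking the union of these: int(A) = {p12, p14, p15}.
cl(A) = ⋂ {C closed : A ⊆ C}. Closed sets containing A: {p12, p13, p14, p15}.
Intersecting these: cl(A) = {p12, p13, p14, p15}.
∂A = cl(A) ∖ int(A) = {p12, p13, p14, p15} ∖ {p12, p14, p15} = {p13}.


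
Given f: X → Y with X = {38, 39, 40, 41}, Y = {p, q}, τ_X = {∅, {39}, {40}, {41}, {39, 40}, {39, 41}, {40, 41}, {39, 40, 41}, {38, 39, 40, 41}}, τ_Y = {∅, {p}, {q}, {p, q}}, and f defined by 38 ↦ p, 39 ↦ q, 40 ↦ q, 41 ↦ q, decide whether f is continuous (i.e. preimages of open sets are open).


f is NOT continuous.

Compute f^{-1}(U) for each U ∈ τ_Y:
  U = ∅: f^{-1}(U) = ∅ ∈ τ_X ✓.
  U = {p}: f^{-1}(U) = {38} ∉ τ_X ✗.
  U = {q}: f^{-1}(U) = {39, 40, 41} ∈ τ_X ✓.
  U = {p, q}: f^{-1}(U) = {38, 39, 40, 41} ∈ τ_X ✓.
Found U = {p} with f^{-1}(U) = {38} not in τ_X. Therefore f is NOT continuous.


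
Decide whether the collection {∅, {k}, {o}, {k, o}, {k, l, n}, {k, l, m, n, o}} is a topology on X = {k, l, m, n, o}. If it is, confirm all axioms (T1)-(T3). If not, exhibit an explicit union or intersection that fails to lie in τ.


τ is NOT a topology on X.

Axiom (T1): ∅ ∈ τ? Yes; X ∈ τ? Yes.
Axiom (T2/T3): check pairwise unions and intersections of members of τ.
Counterexample for (T2): {o} ∪ {k, l, n} = {k, l, n, o} ∉ τ. Therefore τ is NOT a topology.


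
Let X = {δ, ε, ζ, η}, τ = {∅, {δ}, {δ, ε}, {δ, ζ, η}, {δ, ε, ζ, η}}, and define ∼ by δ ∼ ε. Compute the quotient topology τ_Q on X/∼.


X/∼ = {[δ=ε], [ζ], [η]}; |τ_Q| = 3.

Equivalence classes: [δ=ε], [ζ], [η].
Quotient map π: X → X/∼ sends δ ↦ [δ=ε], ε ↦ [δ=ε], ζ ↦ [ζ], η ↦ [η].
For each subset V ⊆ X/∼, compute π^{-1}(V) ⊆ X and check whether π^{-1}(V) ∈ τ. V is open in τ_Q iff π^{-1}(V) ∈ τ.
  V = {}: π^{-1}(V) = ∅ ∈ τ ✓.
  V = {[δ=ε]}: π^{-1}(V) = {δ, ε} ∈ τ ✓.
  V = {[ζ]}: π^{-1}(V) = {ζ} ∉ τ ✗.
  V = {[δ=ε], [ζ]}: π^{-1}(V) = {δ, ε, ζ} ∉ τ ✗.
  V = {[η]}: π^{-1}(V) = {η} ∉ τ ✗.
  V = {[δ=ε], [η]}: π^{-1}(V) = {δ, ε, η} ∉ τ ✗.
  V = {[ζ], [η]}: π^{-1}(V) = {ζ, η} ∉ τ ✗.
  V = {[δ=ε], [ζ], [η]}: π^{-1}(V) = {δ, ε, ζ, η} ∈ τ ✓.
Open sets in the quotient: τ_Q = {{}, {[δ=ε]}, {[δ=ε], [ζ], [η]}} (3 elements).


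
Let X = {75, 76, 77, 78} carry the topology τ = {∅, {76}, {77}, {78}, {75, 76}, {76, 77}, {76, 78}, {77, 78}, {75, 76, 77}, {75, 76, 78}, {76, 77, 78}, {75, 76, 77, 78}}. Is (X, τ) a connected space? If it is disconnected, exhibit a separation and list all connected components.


(X, τ) is disconnected; components = [{77}, {78}, {75, 76}].

Find clopen sets (U ∈ τ with X ∖ U ∈ τ):
  U = ∅, X ∖ U = {75, 76, 77, 78} — both open, so U is clopen.
  U = {77}, X ∖ U = {75, 76, 78} — both open, so U is clopen.
  U = {78}, X ∖ U = {75, 76, 77} — both open, so U is clopen.
  U = {75, 76}, X ∖ U = {77, 78} — both open, so U is clopen.
  U = {77, 78}, X ∖ U = {75, 76} — both open, so U is clopen.
  U = {75, 76, 77}, X ∖ U = {78} — both open, so U is clopen.
  U = {75, 76, 78}, X ∖ U = {77} — both open, so U is clopen.
  U = {75, 76, 77, 78}, X ∖ U = ∅ — both open, so U is clopen.
Nontrivial clopen(s) exist: e.g. {75, 76, 78}. So (X, τ) is disconnected.
Compute connected components by grouping points that agree on all clopens:
  component: {77}
  component: {78}
  component: {75, 76}


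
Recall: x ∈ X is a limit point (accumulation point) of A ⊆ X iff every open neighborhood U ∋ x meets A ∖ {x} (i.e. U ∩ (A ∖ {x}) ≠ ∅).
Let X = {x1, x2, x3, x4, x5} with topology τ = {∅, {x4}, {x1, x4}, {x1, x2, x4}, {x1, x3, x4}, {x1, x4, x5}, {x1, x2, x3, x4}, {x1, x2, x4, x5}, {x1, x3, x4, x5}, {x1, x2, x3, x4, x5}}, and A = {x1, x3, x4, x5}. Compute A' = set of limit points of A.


A' = {x1, x2, x3, x5}

For each x ∈ X, list the open sets U ∈ τ with x ∈ U, then check whether U ∩ (A ∖ {x}) ≠ ∅ for every such U.
  x = x1: opens ∋ x are {x1, x4}, {x1, x2, x4}, {x1, x3, x4}, {x1, x4, x5}, {x1, x2, x3, x4}, {x1, x2, x4, x5}, {x1, x3, x4, x5}, {x1, x2, x3, x4, x5}; each meets A ∖ {x1}, so x IS a limit point.
  x = x2: opens ∋ x are {x1, x2, x4}, {x1, x2, x3, x4}, {x1, x2, x4, x5}, {x1, x2, x3, x4, x5}; each meets A ∖ {x2}, so x IS a limit point.
  x = x3: opens ∋ x are {x1, x3, x4}, {x1, x2, x3, x4}, {x1, x3, x4, x5}, {x1, x2, x3, x4, x5}; each meets A ∖ {x3}, so x IS a limit point.
  x = x4: open {x4} ∋ x has {x4} ∩ (A ∖ {x4}) = ∅, so x is NOT a limit point.
  x = x5: opens ∋ x are {x1, x4, x5}, {x1, x2, x4, x5}, {x1, x3, x4, x5}, {x1, x2, x3, x4, x5}; each meets A ∖ {x5}, so x IS a limit point.
Collecting: A' = {x1, x2, x3, x5}.


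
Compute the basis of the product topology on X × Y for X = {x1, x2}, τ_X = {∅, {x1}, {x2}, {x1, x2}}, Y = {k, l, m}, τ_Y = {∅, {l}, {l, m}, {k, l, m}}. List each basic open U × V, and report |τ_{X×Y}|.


Basis B = {∅ × ∅, {x1} × {l}, {x2} × {l}, {x1} × {l, m}, {x1, x2} × {l}, {x2} × {l, m}, {x1} × {k, l, m}, {x2} × {k, l, m}, {x1, x2} × {l, m}, {x1, x2} × {k, l, m}}; |τ_{X×Y}| = 16.

Enumerate products U × V with U ∈ τ_X, V ∈ τ_Y (deduplicated):
  ∅ × ∅ = {} (∅)
  {x1} × {l} = {(x1,l)}
  {x2} × {l} = {(x2,l)}
  {x1} × {l, m} = {(x1,l), (x1,m)}
  {x1, x2} × {l} = {(x1,l), (x2,l)}
  {x2} × {l, m} = {(x2,l), (x2,m)}
  {x1} × {k, l, m} = {(x1,k), (x1,l), (x1,m)}
  {x2} × {k, l, m} = {(x2,k), (x2,l), (x2,m)}
  {x1, x2} × {l, m} = {(x1,l), (x1,m), (x2,l), (x2,m)}
  {x1, x2} × {k, l, m} = {(x1,k), (x1,l), (x1,m), (x2,k), (x2,l), (x2,m)}
These 10 distinct sets form the basis B.
Close under arbitrary unions to get τ_{X×Y}; counting gives |τ_{X×Y}| = 16.


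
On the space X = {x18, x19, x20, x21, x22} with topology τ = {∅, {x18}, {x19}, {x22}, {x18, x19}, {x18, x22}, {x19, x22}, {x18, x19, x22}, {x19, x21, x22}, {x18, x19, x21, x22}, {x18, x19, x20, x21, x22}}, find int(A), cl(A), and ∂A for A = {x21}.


int(A) = ∅, cl(A) = {x20, x21}, ∂A = {x20, x21}.

Closed sets in (X, τ) are complements of opens:
  closed(X, τ) = {∅, {x20}, {x18, x20}, {x20, x21}, {x18, x20, x21}, {x19, x20, x21}, {x20, x21, x22}, {x18, x19, x20, x21}, {x18, x20, x21, x22}, {x19, x20, x21, x22}, {x18, x19, x20, x21, x22}}.
int(A) = ⋃ {U ∈ τ : U ⊆ A}. Opens contained in A: ∅.
Taking the union of these: int(A) = ∅.
cl(A) = ⋂ {C closed : A ⊆ C}. Closed sets containing A: {x20, x21}, {x18, x20, x21}, {x19, x20, x21}, {x20, x21, x22}, {x18, x19, x20, x21}, {x18, x20, x21, x22}, {x19, x20, x21, x22}, {x18, x19, x20, x21, x22}.
Intersecting these: cl(A) = {x20, x21}.
∂A = cl(A) ∖ int(A) = {x20, x21} ∖ ∅ = {x20, x21}.


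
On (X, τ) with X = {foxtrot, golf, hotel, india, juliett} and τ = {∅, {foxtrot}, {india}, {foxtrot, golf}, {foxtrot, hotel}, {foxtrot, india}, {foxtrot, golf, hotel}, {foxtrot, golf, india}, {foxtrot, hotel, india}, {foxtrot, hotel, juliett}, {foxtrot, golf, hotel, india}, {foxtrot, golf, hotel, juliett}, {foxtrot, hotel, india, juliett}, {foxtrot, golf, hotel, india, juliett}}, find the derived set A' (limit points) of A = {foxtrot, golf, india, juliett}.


A' = {golf, hotel, juliett}

For each x ∈ X, list the open sets U ∈ τ with x ∈ U, then check whether U ∩ (A ∖ {x}) ≠ ∅ for every such U.
  x = foxtrot: open {foxtrot} ∋ x has {foxtrot} ∩ (A ∖ {foxtrot}) = ∅, so x is NOT a limit point.
  x = golf: opens ∋ x are {foxtrot, golf}, {foxtrot, golf, hotel}, {foxtrot, golf, india}, {foxtrot, golf, hotel, india}, {foxtrot, golf, hotel, juliett}, {foxtrot, golf, hotel, india, juliett}; each meets A ∖ {golf}, so x IS a limit point.
  x = hotel: opens ∋ x are {foxtrot, hotel}, {foxtrot, golf, hotel}, {foxtrot, hotel, india}, {foxtrot, hotel, juliett}, {foxtrot, golf, hotel, india}, {foxtrot, golf, hotel, juliett}, {foxtrot, hotel, india, juliett}, {foxtrot, golf, hotel, india, juliett}; each meets A ∖ {hotel}, so x IS a limit point.
  x = india: open {india} ∋ x has {india} ∩ (A ∖ {india}) = ∅, so x is NOT a limit point.
  x = juliett: opens ∋ x are {foxtrot, hotel, juliett}, {foxtrot, golf, hotel, juliett}, {foxtrot, hotel, india, juliett}, {foxtrot, golf, hotel, india, juliett}; each meets A ∖ {juliett}, so x IS a limit point.
Collecting: A' = {golf, hotel, juliett}.


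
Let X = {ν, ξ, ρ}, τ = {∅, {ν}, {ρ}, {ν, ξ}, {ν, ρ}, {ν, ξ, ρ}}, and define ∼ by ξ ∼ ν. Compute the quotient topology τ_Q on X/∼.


X/∼ = {[ν=ξ], [ρ]}; |τ_Q| = 4.

Equivalence classes: [ν=ξ], [ρ].
Quotient map π: X → X/∼ sends ν ↦ [ν=ξ], ξ ↦ [ν=ξ], ρ ↦ [ρ].
For each subset V ⊆ X/∼, compute π^{-1}(V) ⊆ X and check whether π^{-1}(V) ∈ τ. V is open in τ_Q iff π^{-1}(V) ∈ τ.
  V = {}: π^{-1}(V) = ∅ ∈ τ ✓.
  V = {[ν=ξ]}: π^{-1}(V) = {ν, ξ} ∈ τ ✓.
  V = {[ρ]}: π^{-1}(V) = {ρ} ∈ τ ✓.
  V = {[ν=ξ], [ρ]}: π^{-1}(V) = {ν, ξ, ρ} ∈ τ ✓.
Open sets in the quotient: τ_Q = {{}, {[ν=ξ]}, {[ρ]}, {[ν=ξ], [ρ]}} (4 elements).


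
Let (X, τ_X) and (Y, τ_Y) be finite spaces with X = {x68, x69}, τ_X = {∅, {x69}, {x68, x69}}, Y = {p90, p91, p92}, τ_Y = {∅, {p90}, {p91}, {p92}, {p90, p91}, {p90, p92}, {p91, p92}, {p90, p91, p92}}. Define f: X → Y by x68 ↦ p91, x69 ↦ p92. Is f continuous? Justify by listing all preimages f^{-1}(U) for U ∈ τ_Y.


f is NOT continuous.

Compute f^{-1}(U) for each U ∈ τ_Y:
  U = ∅: f^{-1}(U) = ∅ ∈ τ_X ✓.
  U = {p90}: f^{-1}(U) = ∅ ∈ τ_X ✓.
  U = {p91}: f^{-1}(U) = {x68} ∉ τ_X ✗.
  U = {p92}: f^{-1}(U) = {x69} ∈ τ_X ✓.
  U = {p90, p91}: f^{-1}(U) = {x68} ∉ τ_X ✗.
  U = {p90, p92}: f^{-1}(U) = {x69} ∈ τ_X ✓.
  U = {p91, p92}: f^{-1}(U) = {x68, x69} ∈ τ_X ✓.
  U = {p90, p91, p92}: f^{-1}(U) = {x68, x69} ∈ τ_X ✓.
Found U = {p91} with f^{-1}(U) = {x68} not in τ_X. Therefore f is NOT continuous.


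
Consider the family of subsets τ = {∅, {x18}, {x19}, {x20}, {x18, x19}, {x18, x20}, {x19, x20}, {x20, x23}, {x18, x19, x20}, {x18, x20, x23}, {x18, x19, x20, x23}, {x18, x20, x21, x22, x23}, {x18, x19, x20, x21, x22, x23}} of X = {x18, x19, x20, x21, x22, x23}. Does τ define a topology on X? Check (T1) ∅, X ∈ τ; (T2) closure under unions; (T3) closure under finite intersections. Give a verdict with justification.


τ is NOT a topology on X.

Axiom (T1): ∅ ∈ τ? Yes; X ∈ τ? Yes.
Axiom (T2/T3): check pairwise unions and intersections of members of τ.
Counterexample for (T2): {x19} ∪ {x20, x23} = {x19, x20, x23} ∉ τ. Therefore τ is NOT a topology.


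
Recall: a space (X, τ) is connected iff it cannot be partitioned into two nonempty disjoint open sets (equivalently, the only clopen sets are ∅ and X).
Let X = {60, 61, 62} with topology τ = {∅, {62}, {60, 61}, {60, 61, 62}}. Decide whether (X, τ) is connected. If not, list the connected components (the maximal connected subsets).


(X, τ) is disconnected; components = [{62}, {60, 61}].

Find clopen sets (U ∈ τ with X ∖ U ∈ τ):
  U = ∅, X ∖ U = {60, 61, 62} — both open, so U is clopen.
  U = {62}, X ∖ U = {60, 61} — both open, so U is clopen.
  U = {60, 61}, X ∖ U = {62} — both open, so U is clopen.
  U = {60, 61, 62}, X ∖ U = ∅ — both open, so U is clopen.
Nontrivial clopen(s) exist: e.g. {62}. So (X, τ) is disconnected.
Compute connected components by grouping points that agree on all clopens:
  component: {62}
  component: {60, 61}


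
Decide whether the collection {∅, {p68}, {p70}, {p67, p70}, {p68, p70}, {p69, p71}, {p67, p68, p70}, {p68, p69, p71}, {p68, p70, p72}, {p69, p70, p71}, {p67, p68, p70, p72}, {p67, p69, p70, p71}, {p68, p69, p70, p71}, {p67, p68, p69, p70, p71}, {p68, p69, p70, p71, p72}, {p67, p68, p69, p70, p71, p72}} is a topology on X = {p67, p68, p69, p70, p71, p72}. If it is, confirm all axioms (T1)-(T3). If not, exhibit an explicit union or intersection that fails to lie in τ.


τ IS a topology on X.

Axiom (T1): ∅ ∈ τ? Yes; X ∈ τ? Yes.
Axiom (T2/T3): check pairwise unions and intersections of members of τ.
All pairwise intersections and unions checked — each lies in τ. Therefore τ satisfies (T1), (T2), (T3): it IS a topology on X.


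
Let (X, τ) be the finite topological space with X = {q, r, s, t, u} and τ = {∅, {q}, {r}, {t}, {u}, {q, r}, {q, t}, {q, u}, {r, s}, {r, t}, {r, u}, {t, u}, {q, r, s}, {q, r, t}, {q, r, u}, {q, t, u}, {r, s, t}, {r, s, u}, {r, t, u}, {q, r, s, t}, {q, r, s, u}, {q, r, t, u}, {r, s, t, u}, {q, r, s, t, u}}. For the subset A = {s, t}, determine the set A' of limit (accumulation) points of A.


A' = ∅

For each x ∈ X, list the open sets U ∈ τ with x ∈ U, then check whether U ∩ (A ∖ {x}) ≠ ∅ for every such U.
  x = q: open {q} ∋ x has {q} ∩ (A ∖ {q}) = ∅, so x is NOT a limit point.
  x = r: open {r} ∋ x has {r} ∩ (A ∖ {r}) = ∅, so x is NOT a limit point.
  x = s: open {r, s} ∋ x has {r, s} ∩ (A ∖ {s}) = ∅, so x is NOT a limit point.
  x = t: open {t} ∋ x has {t} ∩ (A ∖ {t}) = ∅, so x is NOT a limit point.
  x = u: open {u} ∋ x has {u} ∩ (A ∖ {u}) = ∅, so x is NOT a limit point.
Collecting: A' = ∅.


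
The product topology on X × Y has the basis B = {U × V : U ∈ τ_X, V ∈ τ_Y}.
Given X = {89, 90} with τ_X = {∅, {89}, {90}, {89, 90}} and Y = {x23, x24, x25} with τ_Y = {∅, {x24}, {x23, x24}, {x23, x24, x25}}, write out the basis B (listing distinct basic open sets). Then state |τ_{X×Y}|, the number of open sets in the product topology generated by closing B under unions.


Basis B = {∅ × ∅, {89} × {x24}, {90} × {x24}, {89} × {x23, x24}, {89, 90} × {x24}, {90} × {x23, x24}, {89} × {x23, x24, x25}, {90} × {x23, x24, x25}, {89, 90} × {x23, x24}, {89, 90} × {x23, x24, x25}}; |τ_{X×Y}| = 16.

Enumerate products U × V with U ∈ τ_X, V ∈ τ_Y (deduplicated):
  ∅ × ∅ = {} (∅)
  {89} × {x24} = {(89,x24)}
  {90} × {x24} = {(90,x24)}
  {89} × {x23, x24} = {(89,x23), (89,x24)}
  {89, 90} × {x24} = {(89,x24), (90,x24)}
  {90} × {x23, x24} = {(90,x23), (90,x24)}
  {89} × {x23, x24, x25} = {(89,x23), (89,x24), (89,x25)}
  {90} × {x23, x24, x25} = {(90,x23), (90,x24), (90,x25)}
  {89, 90} × {x23, x24} = {(89,x23), (89,x24), (90,x23), (90,x24)}
  {89, 90} × {x23, x24, x25} = {(89,x23), (89,x24), (89,x25), (90,x23), (90,x24), (90,x25)}
These 10 distinct sets form the basis B.
Close under arbitrary unions to get τ_{X×Y}; counting gives |τ_{X×Y}| = 16.


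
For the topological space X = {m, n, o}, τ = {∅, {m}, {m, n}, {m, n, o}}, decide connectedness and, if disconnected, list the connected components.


(X, τ) is connected.

Find clopen sets (U ∈ τ with X ∖ U ∈ τ):
  U = ∅, X ∖ U = {m, n, o} — both open, so U is clopen.
  U = {m, n, o}, X ∖ U = ∅ — both open, so U is clopen.
Only trivial clopens (∅ and X) exist, so (X, τ) is connected.
Compute connected components by grouping points that agree on all clopens:
  component: {m, n, o}


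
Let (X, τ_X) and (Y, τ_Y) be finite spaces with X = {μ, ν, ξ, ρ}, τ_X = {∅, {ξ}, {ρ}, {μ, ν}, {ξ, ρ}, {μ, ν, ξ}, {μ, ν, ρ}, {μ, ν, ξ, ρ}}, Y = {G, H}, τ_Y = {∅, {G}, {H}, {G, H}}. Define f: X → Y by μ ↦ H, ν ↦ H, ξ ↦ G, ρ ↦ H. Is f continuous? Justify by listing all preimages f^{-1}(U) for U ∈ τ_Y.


f IS continuous.

Compute f^{-1}(U) for each U ∈ τ_Y:
  U = ∅: f^{-1}(U) = ∅ ∈ τ_X ✓.
  U = {G}: f^{-1}(U) = {ξ} ∈ τ_X ✓.
  U = {H}: f^{-1}(U) = {μ, ν, ρ} ∈ τ_X ✓.
  U = {G, H}: f^{-1}(U) = {μ, ν, ξ, ρ} ∈ τ_X ✓.
Every preimage lies in τ_X, so f IS continuous.


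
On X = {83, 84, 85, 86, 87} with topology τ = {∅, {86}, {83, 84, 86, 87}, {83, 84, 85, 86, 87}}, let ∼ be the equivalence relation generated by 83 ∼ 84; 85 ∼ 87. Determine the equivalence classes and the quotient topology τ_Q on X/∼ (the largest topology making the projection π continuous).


X/∼ = {[83=84], [85=87], [86]}; |τ_Q| = 3.

Equivalence classes: [83=84], [85=87], [86].
Quotient map π: X → X/∼ sends 83 ↦ [83=84], 84 ↦ [83=84], 85 ↦ [85=87], 86 ↦ [86], 87 ↦ [85=87].
For each subset V ⊆ X/∼, compute π^{-1}(V) ⊆ X and check whether π^{-1}(V) ∈ τ. V is open in τ_Q iff π^{-1}(V) ∈ τ.
  V = {}: π^{-1}(V) = ∅ ∈ τ ✓.
  V = {[83=84]}: π^{-1}(V) = {83, 84} ∉ τ ✗.
  V = {[85=87]}: π^{-1}(V) = {85, 87} ∉ τ ✗.
  V = {[83=84], [85=87]}: π^{-1}(V) = {83, 84, 85, 87} ∉ τ ✗.
  V = {[86]}: π^{-1}(V) = {86} ∈ τ ✓.
  V = {[83=84], [86]}: π^{-1}(V) = {83, 84, 86} ∉ τ ✗.
  V = {[85=87], [86]}: π^{-1}(V) = {85, 86, 87} ∉ τ ✗.
  V = {[83=84], [85=87], [86]}: π^{-1}(V) = {83, 84, 85, 86, 87} ∈ τ ✓.
Open sets in the quotient: τ_Q = {{}, {[86]}, {[83=84], [85=87], [86]}} (3 elements).


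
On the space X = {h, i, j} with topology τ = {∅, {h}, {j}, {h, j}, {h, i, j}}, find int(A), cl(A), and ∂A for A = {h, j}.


int(A) = {h, j}, cl(A) = {h, i, j}, ∂A = {i}.

Closed sets in (X, τ) are complements of opens:
  closed(X, τ) = {∅, {i}, {h, i}, {i, j}, {h, i, j}}.
int(A) = ⋃ {U ∈ τ : U ⊆ A}. Opens contained in A: ∅, {h}, {j}, {h, j}.
Taking the union of these: int(A) = {h, j}.
cl(A) = ⋂ {C closed : A ⊆ C}. Closed sets containing A: {h, i, j}.
Intersecting these: cl(A) = {h, i, j}.
∂A = cl(A) ∖ int(A) = {h, i, j} ∖ {h, j} = {i}.


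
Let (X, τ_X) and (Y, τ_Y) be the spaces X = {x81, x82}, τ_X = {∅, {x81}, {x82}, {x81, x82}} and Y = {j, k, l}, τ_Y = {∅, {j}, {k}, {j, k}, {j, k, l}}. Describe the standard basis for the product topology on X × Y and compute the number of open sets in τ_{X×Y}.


Basis B = {∅ × ∅, {x81} × {j}, {x81} × {k}, {x82} × {j}, {x82} × {k}, {x81} × {j, k}, {x81, x82} × {j}, {x81, x82} × {k}, {x82} × {j, k}, {x81} × {j, k, l}, {x82} × {j, k, l}, {x81, x82} × {j, k}, {x81, x82} × {j, k, l}}; |τ_{X×Y}| = 25.

Enumerate products U × V with U ∈ τ_X, V ∈ τ_Y (deduplicated):
  ∅ × ∅ = {} (∅)
  {x81} × {j} = {(x81,j)}
  {x81} × {k} = {(x81,k)}
  {x82} × {j} = {(x82,j)}
  {x82} × {k} = {(x82,k)}
  {x81} × {j, k} = {(x81,j), (x81,k)}
  {x81, x82} × {j} = {(x81,j), (x82,j)}
  {x81, x82} × {k} = {(x81,k), (x82,k)}
  {x82} × {j, k} = {(x82,j), (x82,k)}
  {x81} × {j, k, l} = {(x81,j), (x81,k), (x81,l)}
  {x82} × {j, k, l} = {(x82,j), (x82,k), (x82,l)}
  {x81, x82} × {j, k} = {(x81,j), (x81,k), (x82,j), (x82,k)}
  {x81, x82} × {j, k, l} = {(x81,j), (x81,k), (x81,l), (x82,j), (x82,k), (x82,l)}
These 13 distinct sets form the basis B.
Close under arbitrary unions to get τ_{X×Y}; counting gives |τ_{X×Y}| = 25.


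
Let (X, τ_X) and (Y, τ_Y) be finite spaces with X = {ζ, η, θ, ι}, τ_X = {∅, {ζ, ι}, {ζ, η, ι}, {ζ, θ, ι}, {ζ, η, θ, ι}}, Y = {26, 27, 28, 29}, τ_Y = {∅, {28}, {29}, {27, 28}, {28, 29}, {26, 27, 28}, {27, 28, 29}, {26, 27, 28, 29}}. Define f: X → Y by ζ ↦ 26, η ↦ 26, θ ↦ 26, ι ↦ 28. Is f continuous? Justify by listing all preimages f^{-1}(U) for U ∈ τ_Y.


f is NOT continuous.

Compute f^{-1}(U) for each U ∈ τ_Y:
  U = ∅: f^{-1}(U) = ∅ ∈ τ_X ✓.
  U = {28}: f^{-1}(U) = {ι} ∉ τ_X ✗.
  U = {29}: f^{-1}(U) = ∅ ∈ τ_X ✓.
  U = {27, 28}: f^{-1}(U) = {ι} ∉ τ_X ✗.
  U = {28, 29}: f^{-1}(U) = {ι} ∉ τ_X ✗.
  U = {26, 27, 28}: f^{-1}(U) = {ζ, η, θ, ι} ∈ τ_X ✓.
  U = {27, 28, 29}: f^{-1}(U) = {ι} ∉ τ_X ✗.
  U = {26, 27, 28, 29}: f^{-1}(U) = {ζ, η, θ, ι} ∈ τ_X ✓.
Found U = {28} with f^{-1}(U) = {ι} not in τ_X. Therefore f is NOT continuous.


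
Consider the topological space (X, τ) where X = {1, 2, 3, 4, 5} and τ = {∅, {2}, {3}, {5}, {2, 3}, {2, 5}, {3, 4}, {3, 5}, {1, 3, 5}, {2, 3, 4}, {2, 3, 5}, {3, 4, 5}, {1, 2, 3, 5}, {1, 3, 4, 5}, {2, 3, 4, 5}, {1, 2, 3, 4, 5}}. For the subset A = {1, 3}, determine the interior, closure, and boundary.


int(A) = {3}, cl(A) = {1, 3, 4}, ∂A = {1, 4}.

Closed sets in (X, τ) are complements of opens:
  closed(X, τ) = {∅, {1}, {2}, {4}, {1, 2}, {1, 4}, {1, 5}, {2, 4}, {1, 2, 4}, {1, 2, 5}, {1, 3, 4}, {1, 4, 5}, {1, 2, 3, 4}, {1, 2, 4, 5}, {1, 3, 4, 5}, {1, 2, 3, 4, 5}}.
int(A) = ⋃ {U ∈ τ : U ⊆ A}. Opens contained in A: ∅, {3}.
Taking the union of these: int(A) = {3}.
cl(A) = ⋂ {C closed : A ⊆ C}. Closed sets containing A: {1, 3, 4}, {1, 2, 3, 4}, {1, 3, 4, 5}, {1, 2, 3, 4, 5}.
Intersecting these: cl(A) = {1, 3, 4}.
∂A = cl(A) ∖ int(A) = {1, 3, 4} ∖ {3} = {1, 4}.


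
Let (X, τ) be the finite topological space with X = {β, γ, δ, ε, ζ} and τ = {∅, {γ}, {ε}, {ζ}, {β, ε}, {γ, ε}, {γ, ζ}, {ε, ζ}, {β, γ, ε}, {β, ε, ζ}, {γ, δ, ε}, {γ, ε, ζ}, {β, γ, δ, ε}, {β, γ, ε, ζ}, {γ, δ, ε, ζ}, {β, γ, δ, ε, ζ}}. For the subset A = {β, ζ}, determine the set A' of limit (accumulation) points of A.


A' = ∅

For each x ∈ X, list the open sets U ∈ τ with x ∈ U, then check whether U ∩ (A ∖ {x}) ≠ ∅ for every such U.
  x = β: open {β, ε} ∋ x has {β, ε} ∩ (A ∖ {β}) = ∅, so x is NOT a limit point.
  x = γ: open {γ} ∋ x has {γ} ∩ (A ∖ {γ}) = ∅, so x is NOT a limit point.
  x = δ: open {γ, δ, ε} ∋ x has {γ, δ, ε} ∩ (A ∖ {δ}) = ∅, so x is NOT a limit point.
  x = ε: open {ε} ∋ x has {ε} ∩ (A ∖ {ε}) = ∅, so x is NOT a limit point.
  x = ζ: open {ζ} ∋ x has {ζ} ∩ (A ∖ {ζ}) = ∅, so x is NOT a limit point.
Collecting: A' = ∅.


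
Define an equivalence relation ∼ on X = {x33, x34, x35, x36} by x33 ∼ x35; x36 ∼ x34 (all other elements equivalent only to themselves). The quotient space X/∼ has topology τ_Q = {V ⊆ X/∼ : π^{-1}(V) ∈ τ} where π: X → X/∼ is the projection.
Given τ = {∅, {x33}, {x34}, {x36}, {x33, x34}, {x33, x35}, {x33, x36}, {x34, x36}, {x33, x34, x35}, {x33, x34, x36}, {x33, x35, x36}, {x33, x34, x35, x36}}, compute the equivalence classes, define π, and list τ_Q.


X/∼ = {[x33=x35], [x34=x36]}; |τ_Q| = 4.

Equivalence classes: [x33=x35], [x34=x36].
Quotient map π: X → X/∼ sends x33 ↦ [x33=x35], x34 ↦ [x34=x36], x35 ↦ [x33=x35], x36 ↦ [x34=x36].
For each subset V ⊆ X/∼, compute π^{-1}(V) ⊆ X and check whether π^{-1}(V) ∈ τ. V is open in τ_Q iff π^{-1}(V) ∈ τ.
  V = {}: π^{-1}(V) = ∅ ∈ τ ✓.
  V = {[x33=x35]}: π^{-1}(V) = {x33, x35} ∈ τ ✓.
  V = {[x34=x36]}: π^{-1}(V) = {x34, x36} ∈ τ ✓.
  V = {[x33=x35], [x34=x36]}: π^{-1}(V) = {x33, x34, x35, x36} ∈ τ ✓.
Open sets in the quotient: τ_Q = {{}, {[x33=x35]}, {[x34=x36]}, {[x33=x35], [x34=x36]}} (4 elements).


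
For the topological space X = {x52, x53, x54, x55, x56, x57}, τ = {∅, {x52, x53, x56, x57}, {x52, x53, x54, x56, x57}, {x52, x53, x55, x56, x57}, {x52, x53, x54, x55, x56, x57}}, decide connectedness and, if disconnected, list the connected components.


(X, τ) is connected.

Find clopen sets (U ∈ τ with X ∖ U ∈ τ):
  U = ∅, X ∖ U = {x52, x53, x54, x55, x56, x57} — both open, so U is clopen.
  U = {x52, x53, x54, x55, x56, x57}, X ∖ U = ∅ — both open, so U is clopen.
Only trivial clopens (∅ and X) exist, so (X, τ) is connected.
Compute connected components by grouping points that agree on all clopens:
  component: {x52, x53, x54, x55, x56, x57}


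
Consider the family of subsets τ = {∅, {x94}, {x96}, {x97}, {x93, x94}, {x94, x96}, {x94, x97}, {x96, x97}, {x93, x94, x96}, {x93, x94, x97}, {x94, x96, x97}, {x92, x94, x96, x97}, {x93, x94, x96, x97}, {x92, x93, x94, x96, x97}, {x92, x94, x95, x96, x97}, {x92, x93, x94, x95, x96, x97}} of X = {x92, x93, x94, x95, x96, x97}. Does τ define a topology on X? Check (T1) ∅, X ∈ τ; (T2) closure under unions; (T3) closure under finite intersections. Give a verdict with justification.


τ IS a topology on X.

Axiom (T1): ∅ ∈ τ? Yes; X ∈ τ? Yes.
Axiom (T2/T3): check pairwise unions and intersections of members of τ.
All pairwise intersections and unions checked — each lies in τ. Therefore τ satisfies (T1), (T2), (T3): it IS a topology on X.


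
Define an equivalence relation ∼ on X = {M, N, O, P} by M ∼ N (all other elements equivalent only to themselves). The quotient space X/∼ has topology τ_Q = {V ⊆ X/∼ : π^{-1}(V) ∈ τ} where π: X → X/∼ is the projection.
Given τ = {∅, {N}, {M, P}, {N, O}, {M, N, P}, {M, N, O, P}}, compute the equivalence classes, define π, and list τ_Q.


X/∼ = {[M=N], [O], [P]}; |τ_Q| = 3.

Equivalence classes: [M=N], [O], [P].
Quotient map π: X → X/∼ sends M ↦ [M=N], N ↦ [M=N], O ↦ [O], P ↦ [P].
For each subset V ⊆ X/∼, compute π^{-1}(V) ⊆ X and check whether π^{-1}(V) ∈ τ. V is open in τ_Q iff π^{-1}(V) ∈ τ.
  V = {}: π^{-1}(V) = ∅ ∈ τ ✓.
  V = {[M=N]}: π^{-1}(V) = {M, N} ∉ τ ✗.
  V = {[O]}: π^{-1}(V) = {O} ∉ τ ✗.
  V = {[M=N], [O]}: π^{-1}(V) = {M, N, O} ∉ τ ✗.
  V = {[P]}: π^{-1}(V) = {P} ∉ τ ✗.
  V = {[M=N], [P]}: π^{-1}(V) = {M, N, P} ∈ τ ✓.
  V = {[O], [P]}: π^{-1}(V) = {O, P} ∉ τ ✗.
  V = {[M=N], [O], [P]}: π^{-1}(V) = {M, N, O, P} ∈ τ ✓.
Open sets in the quotient: τ_Q = {{}, {[M=N], [P]}, {[M=N], [O], [P]}} (3 elements).
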